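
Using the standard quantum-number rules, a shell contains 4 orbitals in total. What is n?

n = 2

n² = 4 ⇒ n = 2.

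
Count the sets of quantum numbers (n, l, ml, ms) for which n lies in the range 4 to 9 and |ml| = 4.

60

For each n in the range, tally the orbitals obeying |ml| = 4:
n=5 → 2; n=6 → 4; n=7 → 6; n=8 → 8; n=9 → 10.
Orbitals: 2 + 4 + 6 + 8 + 10 = 30. Including both spin states (ms = ±1/2) gives 2 × 30 = 60 states.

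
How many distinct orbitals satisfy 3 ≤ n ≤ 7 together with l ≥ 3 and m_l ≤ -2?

30

Per-shell orbital counts meeting the constraint:
n=4 → 2; n=5 → 5; n=6 → 9; n=7 → 14.
Total orbitals: 2 + 5 + 9 + 14 = 30.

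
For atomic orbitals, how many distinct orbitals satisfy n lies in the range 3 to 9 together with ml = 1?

35

Treat each shell separately and count matching orbitals:
n=3 → 2; n=4 → 3; n=5 → 4; n=6 → 5; n=7 → 6; n=8 → 7; n=9 → 8.
Total orbitals: 2 + 3 + 4 + 5 + 6 + 7 + 8 = 35.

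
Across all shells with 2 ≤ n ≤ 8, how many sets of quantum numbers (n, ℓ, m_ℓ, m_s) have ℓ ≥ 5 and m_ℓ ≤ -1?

68

Go shell by shell, enumerating (ℓ, m_ℓ) with ℓ ≥ 5 and m_ℓ ≤ -1:
n=6 → 5; n=7 → 11; n=8 → 18.
Orbitals: 5 + 11 + 18 = 34. Including both spin states (m_s = ±1/2) gives 2 × 34 = 68 states.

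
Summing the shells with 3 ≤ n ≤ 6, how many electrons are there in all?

172

Shell n has n² orbitals: 3²=9 + 4²=16 + 5²=25 + 6²=36 = 86 orbitals.
Two spin states per orbital: 2 × 86 = 172 electrons.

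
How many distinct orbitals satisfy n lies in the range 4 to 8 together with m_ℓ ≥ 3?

35

Treat each shell separately and count matching orbitals:
n=4 → 1; n=5 → 3; n=6 → 6; n=7 → 10; n=8 → 15.
Total orbitals: 1 + 3 + 6 + 10 + 15 = 35.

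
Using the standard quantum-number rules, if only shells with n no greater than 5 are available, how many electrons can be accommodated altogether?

Total orbitals = 1² + 2² + 3² + 4² + 5² = 55. Doubling for spin gives 110 electrons.

110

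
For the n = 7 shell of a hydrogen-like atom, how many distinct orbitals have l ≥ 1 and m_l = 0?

6

With n = 7 the allowed l are 0, 1, …, 6.
Contributions: l=1 → 1; l=2 → 1; l=3 → 1; l=4 → 1; l=5 → 1; l=6 → 1.
Total orbitals: 1 + 1 + 1 + 1 + 1 + 1 = 6.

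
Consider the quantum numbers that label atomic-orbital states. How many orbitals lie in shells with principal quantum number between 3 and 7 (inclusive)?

135

Shell n has n² orbitals: 3²=9 + 4²=16 + 5²=25 + 6²=36 + 7²=49 = 135 orbitals.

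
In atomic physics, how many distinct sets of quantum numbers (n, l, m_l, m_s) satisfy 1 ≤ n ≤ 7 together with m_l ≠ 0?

Work shell by shell — for each n, count the (l, m_l) pairs that satisfy m_l ≠ 0:
n=2 → 2; n=3 → 6; n=4 → 12; n=5 → 20; n=6 → 30; n=7 → 42.
Orbitals: 2 + 6 + 12 + 20 + 30 + 42 = 112. Including both spin states (m_s = ±1/2) gives 2 × 112 = 224 states.

224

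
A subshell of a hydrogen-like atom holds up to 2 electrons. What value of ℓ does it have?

ℓ = 0

2(2ℓ+1) = 2 ⇒ 2ℓ+1 = 1 ⇒ ℓ = 0.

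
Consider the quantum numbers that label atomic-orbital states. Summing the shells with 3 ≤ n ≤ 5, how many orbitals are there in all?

Shell n has n² orbitals: 3²=9 + 4²=16 + 5²=25 = 50 orbitals.

50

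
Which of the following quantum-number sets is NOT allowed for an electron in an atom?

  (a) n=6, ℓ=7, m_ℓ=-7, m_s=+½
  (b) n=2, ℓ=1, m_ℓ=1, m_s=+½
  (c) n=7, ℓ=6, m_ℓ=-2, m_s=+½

(a) has ℓ = 7 ≥ n = 6, violating 0 ≤ ℓ ≤ n−1.
The remaining sets (b), (c) satisfy all four rules.

(a)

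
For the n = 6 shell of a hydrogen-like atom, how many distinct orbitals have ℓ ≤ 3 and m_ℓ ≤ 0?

The (ℓ, m_ℓ) pairs meeting ℓ ≤ 3 and m_ℓ ≤ 0 give: ℓ=0 → 1; ℓ=1 → 2; ℓ=2 → 3; ℓ=3 → 4.
Total orbitals: 1 + 2 + 3 + 4 = 10.

10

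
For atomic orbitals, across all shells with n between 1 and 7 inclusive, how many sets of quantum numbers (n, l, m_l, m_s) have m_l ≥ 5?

Work shell by shell — for each n, count the (l, m_l) pairs that satisfy m_l ≥ 5:
n=6 → 1; n=7 → 3.
Orbitals: 1 + 3 = 4. Including both spin states (m_s = ±1/2) gives 2 × 4 = 8 states.

8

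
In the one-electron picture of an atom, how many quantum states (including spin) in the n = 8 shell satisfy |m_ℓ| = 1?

Go through ℓ = 0, …, 7 (the values permitted for n = 8).
Contributions: ℓ=1 → 2; ℓ=2 → 2; ℓ=3 → 2; ℓ=4 → 2; ℓ=5 → 2; ℓ=6 → 2; ℓ=7 → 2.
Orbitals: 2 + 2 + 2 + 2 + 2 + 2 + 2 = 14. Each orbital carries two spin states, so 14 × 2 = 28 states.

28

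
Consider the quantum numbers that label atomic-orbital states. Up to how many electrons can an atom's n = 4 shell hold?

32

A shell holds 2n² electrons: 2 × 4² = 2 × 16 = 32.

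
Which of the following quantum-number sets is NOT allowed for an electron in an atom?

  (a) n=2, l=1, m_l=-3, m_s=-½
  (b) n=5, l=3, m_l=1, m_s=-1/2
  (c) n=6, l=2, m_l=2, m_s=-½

(a) has |m_l| = 3 > l = 1, violating −l ≤ m_l ≤ l.
The remaining sets (b), (c) satisfy all four rules.

(a)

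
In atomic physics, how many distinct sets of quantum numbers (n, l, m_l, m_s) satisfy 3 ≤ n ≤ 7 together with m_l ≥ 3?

Per-shell orbital counts meeting the constraint:
n=4 → 1; n=5 → 3; n=6 → 6; n=7 → 10.
Orbitals: 1 + 3 + 6 + 10 = 20. Including both spin states (m_s = ±1/2) gives 2 × 20 = 40 states.

40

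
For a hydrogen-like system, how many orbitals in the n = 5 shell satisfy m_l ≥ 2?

For n = 5, l ranges over 0 … 4.
The (l, m_l) pairs meeting m_l ≥ 2 give: l=2 → 1; l=3 → 2; l=4 → 3.
Total orbitals: 1 + 2 + 3 = 6.

6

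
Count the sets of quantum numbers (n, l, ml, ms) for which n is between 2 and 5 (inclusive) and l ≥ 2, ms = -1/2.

Count contributing orbitals for each principal shell:
n=3 → 5; n=4 → 12; n=5 → 21.
Orbitals: 5 + 12 + 21 = 38. With ms fixed to -1/2 there is one state per orbital, so 38 states.

38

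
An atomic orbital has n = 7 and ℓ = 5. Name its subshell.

ℓ = 5 corresponds to the letter 'h', so the subshell is 7h.

7h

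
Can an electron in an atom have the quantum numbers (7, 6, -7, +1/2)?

Invalid

The magnetic quantum number must satisfy −ℓ ≤ m_ℓ ≤ ℓ. With ℓ = 6, m_ℓ can only be -6, -5, -4, -3, -2, -1, 0, 1, 2, 3, 4, 5, 6, so m_ℓ = -7 is forbidden.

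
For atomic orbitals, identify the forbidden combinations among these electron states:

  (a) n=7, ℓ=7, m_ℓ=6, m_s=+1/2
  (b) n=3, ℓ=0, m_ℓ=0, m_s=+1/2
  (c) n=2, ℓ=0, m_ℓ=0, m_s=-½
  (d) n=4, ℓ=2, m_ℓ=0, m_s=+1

(a) and (d)

(a) has ℓ = 7 ≥ n = 7, violating 0 ≤ ℓ ≤ n−1.
(d) has m_s = +1, but an electron's spin must be ±1/2.
The remaining sets (b), (c) satisfy all four rules.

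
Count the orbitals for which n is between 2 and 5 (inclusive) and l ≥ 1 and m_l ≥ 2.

10

Work shell by shell — for each n, count the (l, m_l) pairs that satisfy l ≥ 1 and m_l ≥ 2:
n=3 → 1; n=4 → 3; n=5 → 6.
Total orbitals: 1 + 3 + 6 = 10.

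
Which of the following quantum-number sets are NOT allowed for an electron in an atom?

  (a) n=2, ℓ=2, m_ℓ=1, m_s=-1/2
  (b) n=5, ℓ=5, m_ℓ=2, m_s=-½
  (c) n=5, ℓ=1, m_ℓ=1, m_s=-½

(a) has ℓ = 2 ≥ n = 2, violating 0 ≤ ℓ ≤ n−1.
(b) has ℓ = 5 ≥ n = 5, violating 0 ≤ ℓ ≤ n−1.
The remaining set (c) satisfies all four rules.

(a) and (b)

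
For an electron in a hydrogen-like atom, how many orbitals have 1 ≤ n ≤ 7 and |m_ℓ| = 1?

42

Work shell by shell — for each n, count the (ℓ, m_ℓ) pairs that satisfy |m_ℓ| = 1:
n=2 → 2; n=3 → 4; n=4 → 6; n=5 → 8; n=6 → 10; n=7 → 12.
Total orbitals: 2 + 4 + 6 + 8 + 10 + 12 = 42.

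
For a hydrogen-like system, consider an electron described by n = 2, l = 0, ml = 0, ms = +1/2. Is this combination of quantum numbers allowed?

n = 2 is a positive integer. l = 0 satisfies 0 ≤ l ≤ n−1 = 1. ml = 0 lies in the range −l … +l (here 0). ms = +1/2 is one of ±1/2.
All four constraints are satisfied.

Yes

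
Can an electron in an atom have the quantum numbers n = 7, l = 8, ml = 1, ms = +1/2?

Invalid

The orbital quantum number must satisfy 0 ≤ l ≤ n−1. With n = 7 the allowed l values are 0, 1, 2, 3, 4, 5, 6, so l = 8 is out of range.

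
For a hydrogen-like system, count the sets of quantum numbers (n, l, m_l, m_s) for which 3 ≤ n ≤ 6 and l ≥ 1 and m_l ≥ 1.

Treat each shell separately and count matching orbitals:
n=3 → 3; n=4 → 6; n=5 → 10; n=6 → 15.
Orbitals: 3 + 6 + 10 + 15 = 34. Including both spin states (m_s = ±1/2) gives 2 × 34 = 68 states.

68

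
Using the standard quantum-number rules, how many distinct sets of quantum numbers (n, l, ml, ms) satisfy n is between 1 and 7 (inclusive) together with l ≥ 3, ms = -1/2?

90

Work shell by shell — for each n, count the (l, ml) pairs that satisfy l ≥ 3:
n=4 → 7; n=5 → 16; n=6 → 27; n=7 → 40.
Orbitals: 7 + 16 + 27 + 40 = 90. With ms fixed to -1/2 there is one state per orbital, so 90 states.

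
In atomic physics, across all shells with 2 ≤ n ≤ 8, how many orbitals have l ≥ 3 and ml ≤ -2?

50

For each n in the range, tally the orbitals obeying l ≥ 3 and ml ≤ -2:
n=4 → 2; n=5 → 5; n=6 → 9; n=7 → 14; n=8 → 20.
Total orbitals: 2 + 5 + 9 + 14 + 20 = 50.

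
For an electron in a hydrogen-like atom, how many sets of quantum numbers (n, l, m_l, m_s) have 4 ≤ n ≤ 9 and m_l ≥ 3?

112

Count contributing orbitals for each principal shell:
n=4 → 1; n=5 → 3; n=6 → 6; n=7 → 10; n=8 → 15; n=9 → 21.
Orbitals: 1 + 3 + 6 + 10 + 15 + 21 = 56. Including both spin states (m_s = ±1/2) gives 2 × 56 = 112 states.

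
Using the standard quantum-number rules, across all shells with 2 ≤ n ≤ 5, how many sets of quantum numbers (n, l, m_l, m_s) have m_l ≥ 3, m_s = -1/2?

Count contributing orbitals for each principal shell:
n=4 → 1; n=5 → 3.
Orbitals: 1 + 3 = 4. With m_s fixed to -1/2 there is one state per orbital, so 4 states.

4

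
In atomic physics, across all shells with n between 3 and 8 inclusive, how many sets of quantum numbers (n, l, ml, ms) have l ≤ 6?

368

For each n in the range, tally the orbitals obeying l ≤ 6:
n=3 → 9; n=4 → 16; n=5 → 25; n=6 → 36; n=7 → 49; n=8 → 49.
Orbitals: 9 + 16 + 25 + 36 + 49 + 49 = 184. Including both spin states (ms = ±1/2) gives 2 × 184 = 368 states.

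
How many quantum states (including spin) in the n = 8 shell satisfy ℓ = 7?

For n = 8, ℓ ranges over 0 … 7.
Orbitals with ℓ = 7, by ℓ: ℓ=7 → 15.
Orbitals: 15. Each orbital carries two spin states, so 15 × 2 = 30 states.

30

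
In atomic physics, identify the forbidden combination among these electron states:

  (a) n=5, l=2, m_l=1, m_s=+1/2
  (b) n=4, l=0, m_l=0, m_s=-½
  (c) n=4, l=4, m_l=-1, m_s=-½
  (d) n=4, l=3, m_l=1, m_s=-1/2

(c) has l = 4 ≥ n = 4, violating 0 ≤ l ≤ n−1.
The remaining sets (a), (b), (d) satisfy all four rules.

(c)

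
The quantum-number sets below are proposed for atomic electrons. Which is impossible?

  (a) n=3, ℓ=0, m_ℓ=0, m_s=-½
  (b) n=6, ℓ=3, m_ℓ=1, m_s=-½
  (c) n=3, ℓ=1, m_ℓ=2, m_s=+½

(c)

(c) has |m_ℓ| = 2 > ℓ = 1, violating −ℓ ≤ m_ℓ ≤ ℓ.
The remaining sets (a), (b) satisfy all four rules.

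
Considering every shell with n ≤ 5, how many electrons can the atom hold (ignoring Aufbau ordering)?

110

Total orbitals = 1² + 2² + 3² + 4² + 5² = 55. Doubling for spin gives 110 electrons.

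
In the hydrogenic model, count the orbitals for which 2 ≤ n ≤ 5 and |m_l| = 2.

12

Per-shell orbital counts meeting the constraint:
n=3 → 2; n=4 → 4; n=5 → 6.
Total orbitals: 2 + 4 + 6 = 12.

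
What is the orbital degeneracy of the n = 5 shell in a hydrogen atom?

25

The n = 5 shell contains n² = 5² = 25 orbitals.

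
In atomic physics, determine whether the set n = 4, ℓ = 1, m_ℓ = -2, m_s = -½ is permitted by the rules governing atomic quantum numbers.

Invalid

The magnetic quantum number must satisfy −ℓ ≤ m_ℓ ≤ ℓ. With ℓ = 1, m_ℓ can only be -1, 0, 1, so m_ℓ = -2 is forbidden.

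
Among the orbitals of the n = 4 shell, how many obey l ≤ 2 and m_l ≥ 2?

For n = 4, l ranges over 0 … 3.
Per l-value: l=2 → 1.
Total orbitals: 1.

1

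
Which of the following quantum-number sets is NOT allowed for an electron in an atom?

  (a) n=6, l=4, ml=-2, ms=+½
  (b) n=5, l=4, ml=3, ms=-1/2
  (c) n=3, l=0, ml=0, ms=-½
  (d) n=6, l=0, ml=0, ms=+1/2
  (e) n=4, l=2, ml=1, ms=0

(e) has ms = 0, but an electron's spin must be ±1/2.
The remaining sets (a), (b), (c), (d) satisfy all four rules.

(e)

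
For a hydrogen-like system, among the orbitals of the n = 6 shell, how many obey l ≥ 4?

Orbitals with l ≥ 4, by l: l=4 → 9; l=5 → 11.
Total orbitals: 9 + 11 = 20.

20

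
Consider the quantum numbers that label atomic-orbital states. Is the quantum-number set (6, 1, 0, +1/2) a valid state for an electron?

n = 6 is a positive integer. ℓ = 1 satisfies 0 ≤ ℓ ≤ n−1 = 5. m_ℓ = 0 lies in the range −ℓ … +ℓ (here −1 … 1). m_s = +1/2 is one of ±1/2.
All four constraints are satisfied.

Valid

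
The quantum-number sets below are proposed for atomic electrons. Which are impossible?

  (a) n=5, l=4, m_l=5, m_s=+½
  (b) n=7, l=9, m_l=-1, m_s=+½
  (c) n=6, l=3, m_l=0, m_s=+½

(a) and (b)

(a) has |m_l| = 5 > l = 4, violating −l ≤ m_l ≤ l.
(b) has l = 9 ≥ n = 7, violating 0 ≤ l ≤ n−1.
The remaining set (c) satisfies all four rules.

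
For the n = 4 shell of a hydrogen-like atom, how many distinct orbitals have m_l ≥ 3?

1

With n = 4 the allowed l are 0, 1, …, 3.
The (l, m_l) pairs meeting m_l ≥ 3 give: l=3 → 1.
Total orbitals: 1.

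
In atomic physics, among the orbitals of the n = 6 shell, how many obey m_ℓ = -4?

2

For n = 6, ℓ ranges over 0 … 5.
Orbitals with m_ℓ = -4, by ℓ: ℓ=4 → 1; ℓ=5 → 1.
Total orbitals: 1 + 1 = 2.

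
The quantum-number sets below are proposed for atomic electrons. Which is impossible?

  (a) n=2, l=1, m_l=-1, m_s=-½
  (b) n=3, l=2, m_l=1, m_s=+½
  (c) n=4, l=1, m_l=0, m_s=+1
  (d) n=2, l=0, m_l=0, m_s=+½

(c)

(c) has m_s = +1, but an electron's spin must be ±1/2.
The remaining sets (a), (b), (d) satisfy all four rules.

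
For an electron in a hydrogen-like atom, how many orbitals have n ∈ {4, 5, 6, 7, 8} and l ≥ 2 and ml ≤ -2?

55

Treat each shell separately and count matching orbitals:
n=4 → 3; n=5 → 6; n=6 → 10; n=7 → 15; n=8 → 21.
Total orbitals: 3 + 6 + 10 + 15 + 21 = 55.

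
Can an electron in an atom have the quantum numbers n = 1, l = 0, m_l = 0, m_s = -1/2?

Allowed

n = 1 is a positive integer. l = 0 satisfies 0 ≤ l ≤ n−1 = 0. m_l = 0 lies in the range −l … +l (here 0). m_s = -1/2 is one of ±1/2.
All four constraints are satisfied.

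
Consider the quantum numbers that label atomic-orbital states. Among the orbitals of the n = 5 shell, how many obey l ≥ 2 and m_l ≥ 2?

6

With n = 5 the allowed l are 0, 1, …, 4.
Orbitals with l ≥ 2 and m_l ≥ 2, by l: l=2 → 1; l=3 → 2; l=4 → 3.
Total orbitals: 1 + 2 + 3 = 6.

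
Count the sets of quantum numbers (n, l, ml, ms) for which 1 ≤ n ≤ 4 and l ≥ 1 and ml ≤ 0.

Per-shell orbital counts meeting the constraint:
n=2 → 2; n=3 → 5; n=4 → 9.
Orbitals: 2 + 5 + 9 = 16. Including both spin states (ms = ±1/2) gives 2 × 16 = 32 states.

32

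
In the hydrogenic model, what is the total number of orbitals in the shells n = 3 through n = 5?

50

Shell n has n² orbitals: 3²=9 + 4²=16 + 5²=25 = 50 orbitals.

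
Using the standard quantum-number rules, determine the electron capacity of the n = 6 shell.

A shell holds 2n² electrons: 2 × 6² = 2 × 36 = 72.

72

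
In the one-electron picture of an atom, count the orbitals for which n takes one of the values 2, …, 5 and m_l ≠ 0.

40

For each n in the range, tally the orbitals obeying m_l ≠ 0:
n=2 → 2; n=3 → 6; n=4 → 12; n=5 → 20.
Total orbitals: 2 + 6 + 12 + 20 = 40.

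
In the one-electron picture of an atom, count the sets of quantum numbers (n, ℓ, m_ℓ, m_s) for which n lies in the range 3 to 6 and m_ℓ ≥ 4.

Work shell by shell — for each n, count the (ℓ, m_ℓ) pairs that satisfy m_ℓ ≥ 4:
n=5 → 1; n=6 → 3.
Orbitals: 1 + 3 = 4. Including both spin states (m_s = ±1/2) gives 2 × 4 = 8 states.

8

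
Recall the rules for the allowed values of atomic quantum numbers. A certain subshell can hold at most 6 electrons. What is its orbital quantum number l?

l = 1 (p)

2(2l+1) = 6 ⇒ 2l+1 = 3 ⇒ l = 1.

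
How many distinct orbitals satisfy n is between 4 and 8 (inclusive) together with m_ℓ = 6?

Count contributing orbitals for each principal shell:
n=7 → 1; n=8 → 2.
Total orbitals: 1 + 2 = 3.

3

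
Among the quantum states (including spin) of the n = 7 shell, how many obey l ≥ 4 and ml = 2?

6

For n = 7, l ranges over 0 … 6.
Orbitals with l ≥ 4 and ml = 2, by l: l=4 → 1; l=5 → 1; l=6 → 1.
Orbitals: 1 + 1 + 1 = 3. Each orbital carries two spin states, so 3 × 2 = 6 states.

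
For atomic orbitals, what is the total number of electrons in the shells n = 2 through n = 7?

Shell n has n² orbitals: 2²=4 + 3²=9 + 4²=16 + 5²=25 + 6²=36 + 7²=49 = 139 orbitals.
Two spin states per orbital: 2 × 139 = 278 electrons.

278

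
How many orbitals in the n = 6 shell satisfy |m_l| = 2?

Contributions: l=2 → 2; l=3 → 2; l=4 → 2; l=5 → 2.
Total orbitals: 2 + 2 + 2 + 2 = 8.

8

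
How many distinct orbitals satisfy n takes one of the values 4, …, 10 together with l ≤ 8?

Work shell by shell — for each n, count the (l, m_l) pairs that satisfy l ≤ 8:
n=4 → 16; n=5 → 25; n=6 → 36; n=7 → 49; n=8 → 64; n=9 → 81; n=10 → 81.
Total orbitals: 16 + 25 + 36 + 49 + 64 + 81 + 81 = 352.

352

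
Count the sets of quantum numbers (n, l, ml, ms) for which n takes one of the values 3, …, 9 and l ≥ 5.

260

Per-shell orbital counts meeting the constraint:
n=6 → 11; n=7 → 24; n=8 → 39; n=9 → 56.
Orbitals: 11 + 24 + 39 + 56 = 130. Including both spin states (ms = ±1/2) gives 2 × 130 = 260 states.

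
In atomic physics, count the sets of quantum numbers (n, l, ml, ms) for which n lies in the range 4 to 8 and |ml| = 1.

Per-shell orbital counts meeting the constraint:
n=4 → 6; n=5 → 8; n=6 → 10; n=7 → 12; n=8 → 14.
Orbitals: 6 + 8 + 10 + 12 + 14 = 50. Including both spin states (ms = ±1/2) gives 2 × 50 = 100 states.

100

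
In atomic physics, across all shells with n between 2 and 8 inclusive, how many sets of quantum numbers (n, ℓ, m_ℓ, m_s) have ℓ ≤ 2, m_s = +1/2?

58

Go shell by shell, enumerating (ℓ, m_ℓ) with ℓ ≤ 2:
n=2 → 4; n=3 → 9; n=4 → 9; n=5 → 9; n=6 → 9; n=7 → 9; n=8 → 9.
Orbitals: 4 + 9 + 9 + 9 + 9 + 9 + 9 = 58. With m_s fixed to +1/2 there is one state per orbital, so 58 states.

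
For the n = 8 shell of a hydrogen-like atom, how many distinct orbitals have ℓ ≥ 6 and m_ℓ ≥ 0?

15

The (ℓ, m_ℓ) pairs meeting ℓ ≥ 6 and m_ℓ ≥ 0 give: ℓ=6 → 7; ℓ=7 → 8.
Total orbitals: 7 + 8 = 15.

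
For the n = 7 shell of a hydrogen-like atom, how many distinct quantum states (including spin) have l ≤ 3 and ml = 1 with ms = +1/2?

3

Go through l = 0, …, 6 (the values permitted for n = 7).
The (l, ml) pairs meeting l ≤ 3 and ml = 1 give: l=1 → 1; l=2 → 1; l=3 → 1.
Orbitals: 1 + 1 + 1 = 3. With ms fixed to a single value there is one state per orbital, giving 3 states.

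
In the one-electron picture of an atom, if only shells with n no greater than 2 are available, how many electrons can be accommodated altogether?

Total orbitals = 1² + 2² = 5. Doubling for spin gives 10 electrons.

10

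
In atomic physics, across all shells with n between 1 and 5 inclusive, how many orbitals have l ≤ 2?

32

Count contributing orbitals for each principal shell:
n=1 → 1; n=2 → 4; n=3 → 9; n=4 → 9; n=5 → 9.
Total orbitals: 1 + 4 + 9 + 9 + 9 = 32.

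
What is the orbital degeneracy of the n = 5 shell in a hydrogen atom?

25

The n = 5 shell contains n² = 5² = 25 orbitals.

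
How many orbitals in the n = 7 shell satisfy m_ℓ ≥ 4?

6

Orbitals with m_ℓ ≥ 4, by ℓ: ℓ=4 → 1; ℓ=5 → 2; ℓ=6 → 3.
Total orbitals: 1 + 2 + 3 = 6.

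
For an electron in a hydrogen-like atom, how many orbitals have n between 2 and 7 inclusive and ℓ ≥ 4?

62

Work shell by shell — for each n, count the (ℓ, m_ℓ) pairs that satisfy ℓ ≥ 4:
n=5 → 9; n=6 → 20; n=7 → 33.
Total orbitals: 9 + 20 + 33 = 62.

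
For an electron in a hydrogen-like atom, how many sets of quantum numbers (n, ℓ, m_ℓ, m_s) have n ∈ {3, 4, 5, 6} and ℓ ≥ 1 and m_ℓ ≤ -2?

40

For each n in the range, tally the orbitals obeying ℓ ≥ 1 and m_ℓ ≤ -2:
n=3 → 1; n=4 → 3; n=5 → 6; n=6 → 10.
Orbitals: 1 + 3 + 6 + 10 = 20. Including both spin states (m_s = ±1/2) gives 2 × 20 = 40 states.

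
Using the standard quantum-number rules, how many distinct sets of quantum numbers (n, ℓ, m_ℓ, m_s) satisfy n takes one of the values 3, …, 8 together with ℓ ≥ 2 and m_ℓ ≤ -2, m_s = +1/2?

56

For each n in the range, tally the orbitals obeying ℓ ≥ 2 and m_ℓ ≤ -2:
n=3 → 1; n=4 → 3; n=5 → 6; n=6 → 10; n=7 → 15; n=8 → 21.
Orbitals: 1 + 3 + 6 + 10 + 15 + 21 = 56. With m_s fixed to +1/2 there is one state per orbital, so 56 states.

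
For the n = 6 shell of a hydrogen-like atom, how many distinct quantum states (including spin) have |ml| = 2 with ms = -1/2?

8

Contributions: l=2 → 2; l=3 → 2; l=4 → 2; l=5 → 2.
Orbitals: 2 + 2 + 2 + 2 = 8. With ms fixed to a single value there is one state per orbital, giving 8 states.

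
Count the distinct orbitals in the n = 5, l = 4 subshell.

A subshell has 2l+1 orbitals; with l = 4, that's 9.

9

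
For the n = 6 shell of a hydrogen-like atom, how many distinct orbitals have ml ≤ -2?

With n = 6 the allowed l are 0, 1, …, 5.
The (l, ml) pairs meeting ml ≤ -2 give: l=2 → 1; l=3 → 2; l=4 → 3; l=5 → 4.
Total orbitals: 1 + 2 + 3 + 4 = 10.

10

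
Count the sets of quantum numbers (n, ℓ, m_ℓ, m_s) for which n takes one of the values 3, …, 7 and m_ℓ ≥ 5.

Work shell by shell — for each n, count the (ℓ, m_ℓ) pairs that satisfy m_ℓ ≥ 5:
n=6 → 1; n=7 → 3.
Orbitals: 1 + 3 = 4. Including both spin states (m_s = ±1/2) gives 2 × 4 = 8 states.

8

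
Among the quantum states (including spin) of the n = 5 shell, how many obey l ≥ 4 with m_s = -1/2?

The (l, m_l) pairs meeting l ≥ 4 give: l=4 → 9.
Orbitals: 9. With m_s fixed to a single value there is one state per orbital, giving 9 states.

9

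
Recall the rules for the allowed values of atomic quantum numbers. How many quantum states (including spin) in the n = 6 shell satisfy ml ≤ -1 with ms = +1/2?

Go through l = 0, …, 5 (the values permitted for n = 6).
The (l, ml) pairs meeting ml ≤ -1 give: l=1 → 1; l=2 → 2; l=3 → 3; l=4 → 4; l=5 → 5.
Orbitals: 1 + 2 + 3 + 4 + 5 = 15. With ms fixed to a single value there is one state per orbital, giving 15 states.

15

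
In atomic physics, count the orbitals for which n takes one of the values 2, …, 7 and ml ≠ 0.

112

Treat each shell separately and count matching orbitals:
n=2 → 2; n=3 → 6; n=4 → 12; n=5 → 20; n=6 → 30; n=7 → 42.
Total orbitals: 2 + 6 + 12 + 20 + 30 + 42 = 112.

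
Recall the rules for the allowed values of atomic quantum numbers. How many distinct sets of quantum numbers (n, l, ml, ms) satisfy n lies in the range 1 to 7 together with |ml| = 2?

60

Go shell by shell, enumerating (l, ml) with |ml| = 2:
n=3 → 2; n=4 → 4; n=5 → 6; n=6 → 8; n=7 → 10.
Orbitals: 2 + 4 + 6 + 8 + 10 = 30. Including both spin states (ms = ±1/2) gives 2 × 30 = 60 states.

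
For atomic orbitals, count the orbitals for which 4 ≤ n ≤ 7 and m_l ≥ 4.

Count contributing orbitals for each principal shell:
n=5 → 1; n=6 → 3; n=7 → 6.
Total orbitals: 1 + 3 + 6 = 10.

10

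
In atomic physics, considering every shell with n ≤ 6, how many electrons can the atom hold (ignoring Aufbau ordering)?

182

Total orbitals = 1² + 2² + 3² + 4² + 5² + 6² = 91. Doubling for spin gives 182 electrons.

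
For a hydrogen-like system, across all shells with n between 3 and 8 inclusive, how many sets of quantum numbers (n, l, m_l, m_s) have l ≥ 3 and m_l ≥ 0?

160

Work shell by shell — for each n, count the (l, m_l) pairs that satisfy l ≥ 3 and m_l ≥ 0:
n=4 → 4; n=5 → 9; n=6 → 15; n=7 → 22; n=8 → 30.
Orbitals: 4 + 9 + 15 + 22 + 30 = 80. Including both spin states (m_s = ±1/2) gives 2 × 80 = 160 states.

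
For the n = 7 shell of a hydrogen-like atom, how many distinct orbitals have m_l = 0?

Per l-value: l=0 → 1; l=1 → 1; l=2 → 1; l=3 → 1; l=4 → 1; l=5 → 1; l=6 → 1.
Total orbitals: 1 + 1 + 1 + 1 + 1 + 1 + 1 = 7.

7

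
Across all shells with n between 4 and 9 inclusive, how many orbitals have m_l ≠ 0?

Go shell by shell, enumerating (l, m_l) with m_l ≠ 0:
n=4 → 12; n=5 → 20; n=6 → 30; n=7 → 42; n=8 → 56; n=9 → 72.
Total orbitals: 12 + 20 + 30 + 42 + 56 + 72 = 232.

232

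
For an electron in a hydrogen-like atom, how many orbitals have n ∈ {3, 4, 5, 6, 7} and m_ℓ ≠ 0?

110

Count contributing orbitals for each principal shell:
n=3 → 6; n=4 → 12; n=5 → 20; n=6 → 30; n=7 → 42.
Total orbitals: 6 + 12 + 20 + 30 + 42 = 110.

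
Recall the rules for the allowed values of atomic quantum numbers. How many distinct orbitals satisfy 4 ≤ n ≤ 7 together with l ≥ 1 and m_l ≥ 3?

20

Per-shell orbital counts meeting the constraint:
n=4 → 1; n=5 → 3; n=6 → 6; n=7 → 10.
Total orbitals: 1 + 3 + 6 + 10 = 20.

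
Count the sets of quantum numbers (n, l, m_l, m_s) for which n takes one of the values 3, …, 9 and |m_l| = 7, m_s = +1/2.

6

Treat each shell separately and count matching orbitals:
n=8 → 2; n=9 → 4.
Orbitals: 2 + 4 = 6. With m_s fixed to +1/2 there is one state per orbital, so 6 states.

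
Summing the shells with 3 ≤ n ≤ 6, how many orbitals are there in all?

Shell n has n² orbitals: 3²=9 + 4²=16 + 5²=25 + 6²=36 = 86 orbitals.

86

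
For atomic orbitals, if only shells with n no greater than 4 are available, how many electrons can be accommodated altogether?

60

Total orbitals = 1² + 2² + 3² + 4² = 30. Doubling for spin gives 60 electrons.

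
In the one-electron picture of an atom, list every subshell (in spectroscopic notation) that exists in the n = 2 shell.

For n = 2, l runs from 0 to 1. In spectroscopic notation l = 0,1,2,… ↔ s,p,d,f,g,h,i, so the subshells are 2s, 2p.

2s, 2p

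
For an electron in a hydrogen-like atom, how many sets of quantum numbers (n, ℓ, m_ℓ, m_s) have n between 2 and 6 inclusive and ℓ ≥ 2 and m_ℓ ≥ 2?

Per-shell orbital counts meeting the constraint:
n=3 → 1; n=4 → 3; n=5 → 6; n=6 → 10.
Orbitals: 1 + 3 + 6 + 10 = 20. Including both spin states (m_s = ±1/2) gives 2 × 20 = 40 states.

40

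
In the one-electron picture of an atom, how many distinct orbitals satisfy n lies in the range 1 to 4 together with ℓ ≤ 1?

For each n in the range, tally the orbitals obeying ℓ ≤ 1:
n=1 → 1; n=2 → 4; n=3 → 4; n=4 → 4.
Total orbitals: 1 + 4 + 4 + 4 = 13.

13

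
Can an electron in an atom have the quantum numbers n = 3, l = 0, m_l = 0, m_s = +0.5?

n = 3 is a positive integer. l = 0 satisfies 0 ≤ l ≤ n−1 = 2. m_l = 0 lies in the range −l … +l (here 0). m_s = +1/2 is one of ±1/2.
All four constraints are satisfied.

Yes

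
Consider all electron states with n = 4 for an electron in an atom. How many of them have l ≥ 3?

The n = 4 shell has l = 0 through 3; check each.
Orbitals with l ≥ 3, by l: l=3 → 7.
Orbitals: 7. Each orbital carries two spin states, so 7 × 2 = 14 states.

14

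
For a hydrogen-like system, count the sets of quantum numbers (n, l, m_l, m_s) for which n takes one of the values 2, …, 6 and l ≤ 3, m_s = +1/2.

For each n in the range, tally the orbitals obeying l ≤ 3:
n=2 → 4; n=3 → 9; n=4 → 16; n=5 → 16; n=6 → 16.
Orbitals: 4 + 9 + 16 + 16 + 16 = 61. With m_s fixed to +1/2 there is one state per orbital, so 61 states.

61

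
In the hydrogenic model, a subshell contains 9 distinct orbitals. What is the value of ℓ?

ℓ = 4

2ℓ+1 = 9 gives ℓ = 4.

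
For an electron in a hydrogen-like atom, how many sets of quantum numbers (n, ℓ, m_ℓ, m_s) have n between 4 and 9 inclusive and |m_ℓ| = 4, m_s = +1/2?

30

Per-shell orbital counts meeting the constraint:
n=5 → 2; n=6 → 4; n=7 → 6; n=8 → 8; n=9 → 10.
Orbitals: 2 + 4 + 6 + 8 + 10 = 30. With m_s fixed to +1/2 there is one state per orbital, so 30 states.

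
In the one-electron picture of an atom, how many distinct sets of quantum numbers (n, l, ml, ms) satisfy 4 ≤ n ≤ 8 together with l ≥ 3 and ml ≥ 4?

Treat each shell separately and count matching orbitals:
n=5 → 1; n=6 → 3; n=7 → 6; n=8 → 10.
Orbitals: 1 + 3 + 6 + 10 = 20. Including both spin states (ms = ±1/2) gives 2 × 20 = 40 states.

40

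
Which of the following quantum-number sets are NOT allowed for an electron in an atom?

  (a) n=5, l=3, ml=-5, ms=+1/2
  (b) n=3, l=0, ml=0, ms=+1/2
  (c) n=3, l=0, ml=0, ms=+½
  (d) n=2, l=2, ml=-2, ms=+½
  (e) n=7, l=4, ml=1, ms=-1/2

(a) has |ml| = 5 > l = 3, violating −l ≤ ml ≤ l.
(d) has l = 2 ≥ n = 2, violating 0 ≤ l ≤ n−1.
The remaining sets (b), (c), (e) satisfy all four rules.

(a) and (d)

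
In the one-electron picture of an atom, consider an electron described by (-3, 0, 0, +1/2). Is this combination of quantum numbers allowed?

The principal quantum number must be a positive integer (n ≥ 1), but here n = -3.

Not allowed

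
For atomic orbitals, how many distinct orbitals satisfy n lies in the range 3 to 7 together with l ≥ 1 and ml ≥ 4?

For each n in the range, tally the orbitals obeying l ≥ 1 and ml ≥ 4:
n=5 → 1; n=6 → 3; n=7 → 6.
Total orbitals: 1 + 3 + 6 = 10.

10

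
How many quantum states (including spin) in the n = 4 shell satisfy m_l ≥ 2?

For n = 4, l ranges over 0 … 3.
The (l, m_l) pairs meeting m_l ≥ 2 give: l=2 → 1; l=3 → 2.
Orbitals: 1 + 2 = 3. Each orbital carries two spin states, so 3 × 2 = 6 states.

6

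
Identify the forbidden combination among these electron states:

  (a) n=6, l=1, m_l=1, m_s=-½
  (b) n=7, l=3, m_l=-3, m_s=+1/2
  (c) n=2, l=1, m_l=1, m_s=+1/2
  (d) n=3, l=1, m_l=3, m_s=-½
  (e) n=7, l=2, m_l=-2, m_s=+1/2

(d) has |m_l| = 3 > l = 1, violating −l ≤ m_l ≤ l.
The remaining sets (a), (b), (c), (e) satisfy all four rules.

(d)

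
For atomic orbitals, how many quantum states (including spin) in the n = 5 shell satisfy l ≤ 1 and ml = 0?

4

With n = 5 the allowed l are 0, 1, …, 4.
Per l-value: l=0 → 1; l=1 → 1.
Orbitals: 1 + 1 = 2. Each orbital carries two spin states, so 2 × 2 = 4 states.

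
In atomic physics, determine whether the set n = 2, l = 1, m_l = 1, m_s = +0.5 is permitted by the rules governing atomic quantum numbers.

n = 2 is a positive integer. l = 1 satisfies 0 ≤ l ≤ n−1 = 1. m_l = 1 lies in the range −l … +l (here −1 … 1). m_s = +1/2 is one of ±1/2.
All four constraints are satisfied.

Valid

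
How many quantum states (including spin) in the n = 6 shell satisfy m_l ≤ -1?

30

The n = 6 shell has l = 0 through 5; check each.
Per l-value: l=1 → 1; l=2 → 2; l=3 → 3; l=4 → 4; l=5 → 5.
Orbitals: 1 + 2 + 3 + 4 + 5 = 15. Each orbital carries two spin states, so 15 × 2 = 30 states.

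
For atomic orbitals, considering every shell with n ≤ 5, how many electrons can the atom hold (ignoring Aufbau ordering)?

Total orbitals = 1² + 2² + 3² + 4² + 5² = 55. Doubling for spin gives 110 electrons.

110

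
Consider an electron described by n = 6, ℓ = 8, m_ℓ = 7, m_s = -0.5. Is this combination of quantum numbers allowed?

Not allowed

The orbital quantum number must satisfy 0 ≤ ℓ ≤ n−1. With n = 6 the allowed ℓ values are 0, 1, 2, 3, 4, 5, so ℓ = 8 is out of range.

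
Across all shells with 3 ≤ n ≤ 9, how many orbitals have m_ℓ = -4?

15

Treat each shell separately and count matching orbitals:
n=5 → 1; n=6 → 2; n=7 → 3; n=8 → 4; n=9 → 5.
Total orbitals: 1 + 2 + 3 + 4 + 5 = 15.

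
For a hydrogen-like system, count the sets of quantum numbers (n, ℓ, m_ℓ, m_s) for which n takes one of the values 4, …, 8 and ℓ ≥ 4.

Work shell by shell — for each n, count the (ℓ, m_ℓ) pairs that satisfy ℓ ≥ 4:
n=5 → 9; n=6 → 20; n=7 → 33; n=8 → 48.
Orbitals: 9 + 20 + 33 + 48 = 110. Including both spin states (m_s = ±1/2) gives 2 × 110 = 220 states.

220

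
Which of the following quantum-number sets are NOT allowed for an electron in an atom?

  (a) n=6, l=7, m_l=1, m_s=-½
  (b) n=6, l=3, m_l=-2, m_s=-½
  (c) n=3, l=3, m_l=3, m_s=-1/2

(a) has l = 7 ≥ n = 6, violating 0 ≤ l ≤ n−1.
(c) has l = 3 ≥ n = 3, violating 0 ≤ l ≤ n−1.
The remaining set (b) satisfies all four rules.

(a) and (c)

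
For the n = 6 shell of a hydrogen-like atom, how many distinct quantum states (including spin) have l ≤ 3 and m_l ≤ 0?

20

For n = 6, l ranges over 0 … 5.
Per l-value: l=0 → 1; l=1 → 2; l=2 → 3; l=3 → 4.
Orbitals: 1 + 2 + 3 + 4 = 10. Each orbital carries two spin states, so 10 × 2 = 20 states.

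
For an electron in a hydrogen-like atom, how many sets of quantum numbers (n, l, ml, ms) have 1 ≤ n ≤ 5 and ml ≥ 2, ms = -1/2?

Count contributing orbitals for each principal shell:
n=3 → 1; n=4 → 3; n=5 → 6.
Orbitals: 1 + 3 + 6 = 10. With ms fixed to -1/2 there is one state per orbital, so 10 states.

10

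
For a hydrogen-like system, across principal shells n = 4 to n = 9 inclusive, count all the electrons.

542

Shell n has n² orbitals: 4²=16 + 5²=25 + 6²=36 + 7²=49 + 8²=64 + 9²=81 = 271 orbitals.
Two spin states per orbital: 2 × 271 = 542 electrons.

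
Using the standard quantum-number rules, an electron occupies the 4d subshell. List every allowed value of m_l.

The 4d subshell has l = 2, and m_l takes every integer from −l to +l. With l = 2 that gives the 5 values -2, -1, 0, 1, 2.

-2, -1, 0, 1, 2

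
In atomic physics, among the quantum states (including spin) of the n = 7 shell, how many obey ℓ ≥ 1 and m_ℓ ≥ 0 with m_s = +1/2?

The n = 7 shell has ℓ = 0 through 6; check each.
Per ℓ-value: ℓ=1 → 2; ℓ=2 → 3; ℓ=3 → 4; ℓ=4 → 5; ℓ=5 → 6; ℓ=6 → 7.
Orbitals: 2 + 3 + 4 + 5 + 6 + 7 = 27. With m_s fixed to a single value there is one state per orbital, giving 27 states.

27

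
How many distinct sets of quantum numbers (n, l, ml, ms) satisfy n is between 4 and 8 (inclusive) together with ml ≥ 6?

Work shell by shell — for each n, count the (l, ml) pairs that satisfy ml ≥ 6:
n=7 → 1; n=8 → 3.
Orbitals: 1 + 3 = 4. Including both spin states (ms = ±1/2) gives 2 × 4 = 8 states.

8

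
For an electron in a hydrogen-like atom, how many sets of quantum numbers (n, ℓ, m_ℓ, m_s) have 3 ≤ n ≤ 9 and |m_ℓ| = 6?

24

Treat each shell separately and count matching orbitals:
n=7 → 2; n=8 → 4; n=9 → 6.
Orbitals: 2 + 4 + 6 = 12. Including both spin states (m_s = ±1/2) gives 2 × 12 = 24 states.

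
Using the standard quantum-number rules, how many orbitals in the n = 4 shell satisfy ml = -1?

Orbitals with ml = -1, by l: l=1 → 1; l=2 → 1; l=3 → 1.
Total orbitals: 1 + 1 + 1 = 3.

3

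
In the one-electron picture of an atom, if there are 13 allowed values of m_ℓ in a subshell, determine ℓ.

m_ℓ ranges over 2ℓ+1 integers, so 2ℓ+1 = 13 ⇒ ℓ = 6.

ℓ = 6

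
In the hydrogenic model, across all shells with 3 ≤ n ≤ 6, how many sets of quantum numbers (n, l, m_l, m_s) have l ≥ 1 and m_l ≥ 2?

Treat each shell separately and count matching orbitals:
n=3 → 1; n=4 → 3; n=5 → 6; n=6 → 10.
Orbitals: 1 + 3 + 6 + 10 = 20. Including both spin states (m_s = ±1/2) gives 2 × 20 = 40 states.

40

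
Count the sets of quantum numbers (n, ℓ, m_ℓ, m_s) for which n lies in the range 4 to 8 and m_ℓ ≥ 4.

Count contributing orbitals for each principal shell:
n=5 → 1; n=6 → 3; n=7 → 6; n=8 → 10.
Orbitals: 1 + 3 + 6 + 10 = 20. Including both spin states (m_s = ±1/2) gives 2 × 20 = 40 states.

40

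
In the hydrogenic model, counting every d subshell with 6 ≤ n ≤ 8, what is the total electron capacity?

30

A d subshell (l = 2) exists for every n ≥ 3, so shells n = 6, 7, 8 each contribute one — 3 subshells.
Since each d subshell holds 2(2·2+1) = 10 electrons, the total is 3 × 10 = 30.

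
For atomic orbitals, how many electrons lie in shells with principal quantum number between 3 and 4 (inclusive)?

50

Shell n has n² orbitals: 3²=9 + 4²=16 = 25 orbitals.
Two spin states per orbital: 2 × 25 = 50 electrons.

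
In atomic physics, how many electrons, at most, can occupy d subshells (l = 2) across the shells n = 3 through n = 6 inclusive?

A d subshell (l = 2) exists for every n ≥ 3, so shells n = 3, 4, 5, 6 each contribute one — 4 subshells.
Since each d subshell holds 2(2·2+1) = 10 electrons, the total is 4 × 10 = 40.

40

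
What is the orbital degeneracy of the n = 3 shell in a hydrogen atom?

9

The n = 3 shell contains n² = 3² = 9 orbitals.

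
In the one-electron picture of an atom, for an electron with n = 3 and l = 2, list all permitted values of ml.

-2, -1, 0, 1, 2

ml takes every integer from −l to +l. With l = 2 that gives the 5 values -2, -1, 0, 1, 2.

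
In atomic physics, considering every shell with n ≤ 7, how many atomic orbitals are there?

Total orbitals = 1² + 2² + 3² + 4² + 5² + 6² + 7² = 140.

140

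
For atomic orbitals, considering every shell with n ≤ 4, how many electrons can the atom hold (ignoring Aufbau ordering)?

60

Total orbitals = 1² + 2² + 3² + 4² = 30. Doubling for spin gives 60 electrons.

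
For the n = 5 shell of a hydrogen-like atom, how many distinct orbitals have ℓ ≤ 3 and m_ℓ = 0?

For n = 5, ℓ ranges over 0 … 4.
Orbitals with ℓ ≤ 3 and m_ℓ = 0, by ℓ: ℓ=0 → 1; ℓ=1 → 1; ℓ=2 → 1; ℓ=3 → 1.
Total orbitals: 1 + 1 + 1 + 1 = 4.

4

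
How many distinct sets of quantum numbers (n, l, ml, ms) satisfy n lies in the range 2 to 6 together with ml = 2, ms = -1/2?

10

Treat each shell separately and count matching orbitals:
n=3 → 1; n=4 → 2; n=5 → 3; n=6 → 4.
Orbitals: 1 + 2 + 3 + 4 = 10. With ms fixed to -1/2 there is one state per orbital, so 10 states.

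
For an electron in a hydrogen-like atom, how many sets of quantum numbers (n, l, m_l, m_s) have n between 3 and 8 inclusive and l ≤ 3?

178

Treat each shell separately and count matching orbitals:
n=3 → 9; n=4 → 16; n=5 → 16; n=6 → 16; n=7 → 16; n=8 → 16.
Orbitals: 9 + 16 + 16 + 16 + 16 + 16 = 89. Including both spin states (m_s = ±1/2) gives 2 × 89 = 178 states.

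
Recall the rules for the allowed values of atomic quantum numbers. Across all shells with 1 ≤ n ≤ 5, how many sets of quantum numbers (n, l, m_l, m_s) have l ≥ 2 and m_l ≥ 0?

For each n in the range, tally the orbitals obeying l ≥ 2 and m_l ≥ 0:
n=3 → 3; n=4 → 7; n=5 → 12.
Orbitals: 3 + 7 + 12 = 22. Including both spin states (m_s = ±1/2) gives 2 × 22 = 44 states.

44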